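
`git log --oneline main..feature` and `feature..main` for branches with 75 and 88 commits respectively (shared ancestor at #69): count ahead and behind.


Common ancestor: commit #69
feature commits after divergence: 75 - 69 = 6
main commits after divergence: 88 - 69 = 19
feature is 6 commits ahead of main
main is 19 commits ahead of feature

feature ahead: 6, main ahead: 19


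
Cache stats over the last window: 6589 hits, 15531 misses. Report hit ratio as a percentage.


Formula: hit rate = hits / (hits + misses) * 100
hit rate = 6589 / (6589 + 15531) * 100
hit rate = 6589 / 22120 * 100
hit rate = 29.79%

29.79%


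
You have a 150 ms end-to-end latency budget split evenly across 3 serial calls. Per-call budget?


Formula: per_stage = total_budget / stages
per_stage = 150 / 3
per_stage = 50.0 ms

50.0 ms


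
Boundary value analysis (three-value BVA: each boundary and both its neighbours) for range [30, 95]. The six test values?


Range: [30, 95]
Boundaries: just below min, min, min+1, max-1, max, just above max
Values: [29, 30, 31, 94, 95, 96]

[29, 30, 31, 94, 95, 96]


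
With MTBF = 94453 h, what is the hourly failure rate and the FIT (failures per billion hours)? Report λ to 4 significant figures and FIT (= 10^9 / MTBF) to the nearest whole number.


Formula: λ = 1 / MTBF; FIT = λ × 1e9 = 1e9 / MTBF
λ = 1 / 94453 ≈ 1.059e-05 failures/hour
FIT = 1e9 / 94453 ≈ 10587 failures per 1e9 hours (nearest whole number)

λ = 1.059e-05 /h, FIT = 10587


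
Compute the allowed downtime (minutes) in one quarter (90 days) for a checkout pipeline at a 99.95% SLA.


Formula: allowed downtime = period * (100 - SLA) / 100
Period (quarter (90 days)) = 129600 minutes
Unavailability fraction = (100 - 99.95) / 100
Allowed downtime = 129600 * (100 - 99.95) / 100
Allowed downtime = 64.8 minutes

64.8 minutes


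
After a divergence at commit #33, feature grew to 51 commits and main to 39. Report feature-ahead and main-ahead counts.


Common ancestor: commit #33
feature commits after divergence: 51 - 33 = 18
main commits after divergence: 39 - 33 = 6
feature is 18 commits ahead of main
main is 6 commits ahead of feature

feature ahead: 18, main ahead: 6


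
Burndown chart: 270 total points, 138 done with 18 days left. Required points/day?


Formula: Required rate = Remaining points / Days left
Remaining = 270 - 138 = 132 points
Required rate = 132 / 18 = 7.33 points/day

7.33 points/day


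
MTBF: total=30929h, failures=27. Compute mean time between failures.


Formula: MTBF = Total operating time / Number of failures
MTBF = 30929 / 27
MTBF = 1145.52 hours

1145.52 hours


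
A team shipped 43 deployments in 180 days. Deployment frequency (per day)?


Formula: deployments per day = releases / days
= 43 / 180
= 0.239 deploys/day
(equivalently, 1.67 deploys/week)

0.239 deploys/day


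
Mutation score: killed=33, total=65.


Mutation score = killed / total * 100
Mutation score = 33 / 65 * 100
Mutation score = 50.77%

50.77%


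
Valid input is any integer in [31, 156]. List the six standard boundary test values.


Range: [31, 156]
Boundaries: just below min, min, min+1, max-1, max, just above max
Values: [30, 31, 32, 155, 156, 157]

[30, 31, 32, 155, 156, 157]


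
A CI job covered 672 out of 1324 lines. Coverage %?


Coverage = covered / total * 100
Coverage = 672 / 1324 * 100
Coverage = 50.76%

50.76%


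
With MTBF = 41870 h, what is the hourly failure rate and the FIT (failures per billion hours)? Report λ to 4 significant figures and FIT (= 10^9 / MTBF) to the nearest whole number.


Formula: λ = 1 / MTBF; FIT = λ × 1e9 = 1e9 / MTBF
λ = 1 / 41870 ≈ 2.388e-05 failures/hour
FIT = 1e9 / 41870 ≈ 23883 failures per 1e9 hours (nearest whole number)

λ = 2.388e-05 /h, FIT = 23883


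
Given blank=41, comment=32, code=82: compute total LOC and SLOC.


Total LOC = blank + comment + code
Total LOC = 41 + 32 + 82 = 155
SLOC (source only) = code = 82

Total LOC: 155, SLOC: 82


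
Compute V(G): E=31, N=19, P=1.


Formula: V(G) = E - N + 2P
V(G) = 31 - 19 + 2*1
V(G) = 12 + 2
V(G) = 14

14


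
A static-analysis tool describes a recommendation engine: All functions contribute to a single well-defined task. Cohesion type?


Reasoning: Best: single purpose
Type: Functional cohesion

Functional cohesion


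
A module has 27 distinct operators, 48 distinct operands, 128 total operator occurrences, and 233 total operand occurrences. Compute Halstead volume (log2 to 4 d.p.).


Formula: V = N * log2(η), where N = N1 + N2 and η = η1 + η2
η = 27 + 48 = 75
N = 128 + 233 = 361
log2(75) ≈ 6.2288
V = 361 * 6.2288 = 2248.60

2248.60


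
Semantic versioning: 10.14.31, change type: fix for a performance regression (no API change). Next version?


Current: 10.14.31
Change category: 'fix for a performance regression (no API change)' → patch bump
SemVer rule: patch bump → increment PATCH (MAJOR and MINOR unchanged)
New: 10.14.32

10.14.32


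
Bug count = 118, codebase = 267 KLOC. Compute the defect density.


Defect density = defects / KLOC
Defect density = 118 / 267
Defect density = 0.442 defects/KLOC

0.442 defects/KLOC


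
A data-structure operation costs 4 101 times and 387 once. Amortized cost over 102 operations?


Formula: Amortized cost = Total cost / Operations
Total cost = (101 * 4) + (1 * 387)
Total cost = 404 + 387 = 791
Amortized = 791 / 102 = 7.7549

7.7549


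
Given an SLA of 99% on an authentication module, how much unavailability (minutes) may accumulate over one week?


Formula: allowed downtime = period * (100 - SLA) / 100
Period (week) = 10080 minutes
Unavailability fraction = (100 - 99.0) / 100
Allowed downtime = 10080 * (100 - 99.0) / 100
Allowed downtime = 100.8 minutes

100.8 minutes


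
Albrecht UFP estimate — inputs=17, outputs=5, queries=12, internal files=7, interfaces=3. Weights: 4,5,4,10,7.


UFP = EI*4 + EO*5 + EQ*4 + ILF*10 + EIF*7
UFP = 17*4 + 5*5 + 12*4 + 7*10 + 3*7
UFP = 68 + 25 + 48 + 70 + 21
UFP = 232

232


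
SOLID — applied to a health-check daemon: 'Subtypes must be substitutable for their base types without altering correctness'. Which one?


This describes the Liskov Substitution Principle (LSP)

Liskov Substitution Principle (LSP)


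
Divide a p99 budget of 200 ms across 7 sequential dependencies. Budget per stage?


Formula: per_stage = total_budget / stages
per_stage = 200 / 7
per_stage = 28.57 ms

28.57 ms


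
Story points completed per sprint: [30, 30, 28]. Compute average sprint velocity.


Formula: Avg velocity = Total points / Number of sprints
Points: [30, 30, 28]
Sum = 30 + 30 + 28 = 88
Avg velocity = 88 / 3 = 29.33 points/sprint

29.33 points/sprint


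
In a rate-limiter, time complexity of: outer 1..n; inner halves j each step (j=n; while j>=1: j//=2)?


Reasoning: n times log n
Complexity: O(n log n)

O(n log n)


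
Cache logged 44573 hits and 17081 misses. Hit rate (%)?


Formula: hit rate = hits / (hits + misses) * 100
hit rate = 44573 / (44573 + 17081) * 100
hit rate = 44573 / 61654 * 100
hit rate = 72.3%

72.3%


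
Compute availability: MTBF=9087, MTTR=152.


Availability = MTBF / (MTBF + MTTR)
Availability = 9087 / (9087 + 152)
Availability = 9087 / 9239
Availability = 98.3548%

98.3548%


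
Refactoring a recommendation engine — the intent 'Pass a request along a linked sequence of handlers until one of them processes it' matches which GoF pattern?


This matches the Chain of Responsibility pattern

Chain of Responsibility


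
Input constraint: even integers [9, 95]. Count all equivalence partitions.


Constraint: even integers in [9, 95]
Class 1: x < 9 — out-of-range invalid
Class 2: x in [9,95] but odd — wrong type invalid
Class 3: x in [9,95] and even — valid
Class 4: x > 95 — out-of-range invalid
Total equivalence classes: 4

4 equivalence classes


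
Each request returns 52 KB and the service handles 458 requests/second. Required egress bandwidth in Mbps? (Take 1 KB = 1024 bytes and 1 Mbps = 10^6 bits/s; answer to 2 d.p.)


Formula: Mbps = payload_bytes * RPS * 8 / 1e6
Payload per request = 52 KB = 52 * 1024 = 53248 bytes
Total bytes/sec = 53248 * 458 = 24387584
Total bits/sec = 24387584 * 8 = 195100672
Mbps = 195100672 / 1e6 = 195.1

195.1 Mbps


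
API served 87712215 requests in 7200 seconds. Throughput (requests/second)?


Formula: throughput = requests / seconds
throughput = 87712215 / 7200
throughput = 12182.25 requests/second

12182.25 requests/second


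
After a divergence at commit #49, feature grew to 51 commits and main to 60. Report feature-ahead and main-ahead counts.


Common ancestor: commit #49
feature commits after divergence: 51 - 49 = 2
main commits after divergence: 60 - 49 = 11
feature is 2 commits ahead of main
main is 11 commits ahead of feature

feature ahead: 2, main ahead: 11


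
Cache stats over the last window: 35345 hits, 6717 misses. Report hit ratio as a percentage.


Formula: hit rate = hits / (hits + misses) * 100
hit rate = 35345 / (35345 + 6717) * 100
hit rate = 35345 / 42062 * 100
hit rate = 84.03%

84.03%


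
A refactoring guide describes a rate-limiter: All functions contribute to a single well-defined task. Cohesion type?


Reasoning: Best: single purpose
Type: Functional cohesion

Functional cohesion


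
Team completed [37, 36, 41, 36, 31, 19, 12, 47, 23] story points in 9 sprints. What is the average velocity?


Formula: Avg velocity = Total points / Number of sprints
Points: [37, 36, 41, 36, 31, 19, 12, 47, 23]
Sum = 37 + 36 + 41 + 36 + 31 + 19 + 12 + 47 + 23 = 282
Avg velocity = 282 / 9 = 31.33 points/sprint

31.33 points/sprint


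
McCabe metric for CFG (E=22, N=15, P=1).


Formula: V(G) = E - N + 2P
V(G) = 22 - 15 + 2*1
V(G) = 7 + 2
V(G) = 9

9


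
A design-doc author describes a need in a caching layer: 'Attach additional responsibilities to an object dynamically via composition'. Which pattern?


This matches the Decorator pattern

Decorator


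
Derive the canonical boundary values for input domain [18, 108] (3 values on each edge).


Range: [18, 108]
Boundaries: just below min, min, min+1, max-1, max, just above max
Values: [17, 18, 19, 107, 108, 109]

[17, 18, 19, 107, 108, 109]


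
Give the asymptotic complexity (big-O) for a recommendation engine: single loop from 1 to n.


Reasoning: one pass through n items
Complexity: O(n)

O(n)


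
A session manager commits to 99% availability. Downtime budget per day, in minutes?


Formula: allowed downtime = period * (100 - SLA) / 100
Period (day) = 1440 minutes
Unavailability fraction = (100 - 99.0) / 100
Allowed downtime = 1440 * (100 - 99.0) / 100
Allowed downtime = 14.4 minutes

14.4 minutes


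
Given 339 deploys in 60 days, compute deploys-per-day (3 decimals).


Formula: deployments per day = releases / days
= 339 / 60
= 5.65 deploys/day
(equivalently, 39.55 deploys/week)

5.65 deploys/day


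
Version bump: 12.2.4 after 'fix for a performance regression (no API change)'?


Current: 12.2.4
Change category: 'fix for a performance regression (no API change)' → patch bump
SemVer rule: patch bump → increment PATCH (MAJOR and MINOR unchanged)
New: 12.2.5

12.2.5


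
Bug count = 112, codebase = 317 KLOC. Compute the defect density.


Defect density = defects / KLOC
Defect density = 112 / 317
Defect density = 0.353 defects/KLOC

0.353 defects/KLOC


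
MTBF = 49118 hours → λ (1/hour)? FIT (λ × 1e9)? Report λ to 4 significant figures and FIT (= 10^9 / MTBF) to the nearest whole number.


Formula: λ = 1 / MTBF; FIT = λ × 1e9 = 1e9 / MTBF
λ = 1 / 49118 ≈ 2.036e-05 failures/hour
FIT = 1e9 / 49118 ≈ 20359 failures per 1e9 hours (nearest whole number)

λ = 2.036e-05 /h, FIT = 20359


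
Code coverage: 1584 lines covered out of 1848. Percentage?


Coverage = covered / total * 100
Coverage = 1584 / 1848 * 100
Coverage = 85.71%

85.71%


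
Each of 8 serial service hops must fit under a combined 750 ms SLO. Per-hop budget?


Formula: per_stage = total_budget / stages
per_stage = 750 / 8
per_stage = 93.75 ms

93.75 ms


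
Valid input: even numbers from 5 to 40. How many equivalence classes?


Constraint: even integers in [5, 40]
Class 1: x < 5 — out-of-range invalid
Class 2: x in [5,40] but odd — wrong type invalid
Class 3: x in [5,40] and even — valid
Class 4: x > 40 — out-of-range invalid
Total equivalence classes: 4

4 equivalence classes


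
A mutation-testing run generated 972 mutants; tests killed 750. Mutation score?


Mutation score = killed / total * 100
Mutation score = 750 / 972 * 100
Mutation score = 77.16%

77.16%


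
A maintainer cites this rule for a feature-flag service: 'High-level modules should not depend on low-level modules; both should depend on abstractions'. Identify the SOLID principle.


This describes the Dependency Inversion Principle (DIP)

Dependency Inversion Principle (DIP)


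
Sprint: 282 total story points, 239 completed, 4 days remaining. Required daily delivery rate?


Formula: Required rate = Remaining points / Days left
Remaining = 282 - 239 = 43 points
Required rate = 43 / 4 = 10.75 points/day

10.75 points/day


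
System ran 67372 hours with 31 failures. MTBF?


Formula: MTBF = Total operating time / Number of failures
MTBF = 67372 / 31
MTBF = 2173.29 hours

2173.29 hours


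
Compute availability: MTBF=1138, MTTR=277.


Availability = MTBF / (MTBF + MTTR)
Availability = 1138 / (1138 + 277)
Availability = 1138 / 1415
Availability = 80.424%

80.424%


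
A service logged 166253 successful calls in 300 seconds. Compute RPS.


Formula: throughput = requests / seconds
throughput = 166253 / 300
throughput = 554.18 requests/second

554.18 requests/second


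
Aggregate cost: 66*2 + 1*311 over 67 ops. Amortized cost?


Formula: Amortized cost = Total cost / Operations
Total cost = (66 * 2) + (1 * 311)
Total cost = 132 + 311 = 443
Amortized = 443 / 67 = 6.6119

6.6119


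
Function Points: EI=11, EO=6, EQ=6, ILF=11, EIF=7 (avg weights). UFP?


UFP = EI*4 + EO*5 + EQ*4 + ILF*10 + EIF*7
UFP = 11*4 + 6*5 + 6*4 + 11*10 + 7*7
UFP = 44 + 30 + 24 + 110 + 49
UFP = 257

257


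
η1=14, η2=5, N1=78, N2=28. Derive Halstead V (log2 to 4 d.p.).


Formula: V = N * log2(η), where N = N1 + N2 and η = η1 + η2
η = 14 + 5 = 19
N = 78 + 28 = 106
log2(19) ≈ 4.2479
V = 106 * 4.2479 = 450.28

450.28


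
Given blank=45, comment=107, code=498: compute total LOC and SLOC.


Total LOC = blank + comment + code
Total LOC = 45 + 107 + 498 = 650
SLOC (source only) = code = 498

Total LOC: 650, SLOC: 498


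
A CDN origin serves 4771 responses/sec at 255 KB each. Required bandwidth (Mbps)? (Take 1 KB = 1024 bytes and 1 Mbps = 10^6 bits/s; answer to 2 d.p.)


Formula: Mbps = payload_bytes * RPS * 8 / 1e6
Payload per request = 255 KB = 255 * 1024 = 261120 bytes
Total bytes/sec = 261120 * 4771 = 1245803520
Total bits/sec = 1245803520 * 8 = 9966428160
Mbps = 9966428160 / 1e6 = 9966.43

9966.43 Mbps


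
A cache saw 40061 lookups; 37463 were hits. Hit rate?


Formula: hit rate = hits / (hits + misses) * 100
hit rate = 37463 / (37463 + 2598) * 100
hit rate = 37463 / 40061 * 100
hit rate = 93.51%

93.51%


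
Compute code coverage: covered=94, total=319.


Coverage = covered / total * 100
Coverage = 94 / 319 * 100
Coverage = 29.47%

29.47%


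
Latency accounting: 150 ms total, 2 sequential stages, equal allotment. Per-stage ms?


Formula: per_stage = total_budget / stages
per_stage = 150 / 2
per_stage = 75.0 ms

75.0 ms


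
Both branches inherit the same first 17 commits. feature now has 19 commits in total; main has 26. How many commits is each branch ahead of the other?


Common ancestor: commit #17
feature commits after divergence: 19 - 17 = 2
main commits after divergence: 26 - 17 = 9
feature is 2 commits ahead of main
main is 9 commits ahead of feature

feature ahead: 2, main ahead: 9


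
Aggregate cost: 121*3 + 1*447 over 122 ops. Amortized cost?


Formula: Amortized cost = Total cost / Operations
Total cost = (121 * 3) + (1 * 447)
Total cost = 363 + 447 = 810
Amortized = 810 / 122 = 6.6393

6.6393


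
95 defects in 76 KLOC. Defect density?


Defect density = defects / KLOC
Defect density = 95 / 76
Defect density = 1.25 defects/KLOC

1.25 defects/KLOC


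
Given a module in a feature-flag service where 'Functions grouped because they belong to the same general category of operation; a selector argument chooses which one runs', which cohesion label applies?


Reasoning: Grouped by category of activity, not by data or sequence
Type: Logical cohesion

Logical cohesion


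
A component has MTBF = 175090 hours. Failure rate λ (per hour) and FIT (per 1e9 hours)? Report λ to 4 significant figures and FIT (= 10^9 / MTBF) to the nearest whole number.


Formula: λ = 1 / MTBF; FIT = λ × 1e9 = 1e9 / MTBF
λ = 1 / 175090 ≈ 5.711e-06 failures/hour
FIT = 1e9 / 175090 ≈ 5711 failures per 1e9 hours (nearest whole number)

λ = 5.711e-06 /h, FIT = 5711


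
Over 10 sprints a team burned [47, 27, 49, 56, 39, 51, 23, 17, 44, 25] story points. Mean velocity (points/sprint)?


Formula: Avg velocity = Total points / Number of sprints
Points: [47, 27, 49, 56, 39, 51, 23, 17, 44, 25]
Sum = 47 + 27 + 49 + 56 + 39 + 51 + 23 + 17 + 44 + 25 = 378
Avg velocity = 378 / 10 = 37.8 points/sprint

37.8 points/sprint


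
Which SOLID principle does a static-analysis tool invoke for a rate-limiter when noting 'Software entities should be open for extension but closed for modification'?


This describes the Open/Closed Principle (OCP)

Open/Closed Principle (OCP)


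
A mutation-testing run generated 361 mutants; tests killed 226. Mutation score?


Mutation score = killed / total * 100
Mutation score = 226 / 361 * 100
Mutation score = 62.6%

62.6%


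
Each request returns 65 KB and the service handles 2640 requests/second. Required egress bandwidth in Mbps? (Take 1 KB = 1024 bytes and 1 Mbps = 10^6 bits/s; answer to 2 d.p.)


Formula: Mbps = payload_bytes * RPS * 8 / 1e6
Payload per request = 65 KB = 65 * 1024 = 66560 bytes
Total bytes/sec = 66560 * 2640 = 175718400
Total bits/sec = 175718400 * 8 = 1405747200
Mbps = 1405747200 / 1e6 = 1405.75

1405.75 Mbps


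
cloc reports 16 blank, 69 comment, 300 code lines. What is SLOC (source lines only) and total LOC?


Total LOC = blank + comment + code
Total LOC = 16 + 69 + 300 = 385
SLOC (source only) = code = 300

Total LOC: 385, SLOC: 300


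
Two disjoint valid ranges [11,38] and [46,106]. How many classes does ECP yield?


Valid ranges: [11,38] and [46,106]
Class 1: x < 11 — invalid
Class 2: 11 ≤ x ≤ 38 — valid
Class 3: 38 < x < 46 — invalid (gap between ranges)
Class 4: 46 ≤ x ≤ 106 — valid
Class 5: x > 106 — invalid
Total equivalence classes: 5

5 equivalence classes


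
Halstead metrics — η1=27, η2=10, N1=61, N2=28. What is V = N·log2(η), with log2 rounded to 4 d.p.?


Formula: V = N * log2(η), where N = N1 + N2 and η = η1 + η2
η = 27 + 10 = 37
N = 61 + 28 = 89
log2(37) ≈ 5.2095
V = 89 * 5.2095 = 463.65

463.65


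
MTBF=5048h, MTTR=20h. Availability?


Availability = MTBF / (MTBF + MTTR)
Availability = 5048 / (5048 + 20)
Availability = 5048 / 5068
Availability = 99.6054%

99.6054%


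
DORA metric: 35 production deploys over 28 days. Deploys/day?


Formula: deployments per day = releases / days
= 35 / 28
= 1.25 deploys/day
(equivalently, 8.75 deploys/week)

1.25 deploys/day


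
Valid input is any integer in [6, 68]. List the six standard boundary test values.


Range: [6, 68]
Boundaries: just below min, min, min+1, max-1, max, just above max
Values: [5, 6, 7, 67, 68, 69]

[5, 6, 7, 67, 68, 69]


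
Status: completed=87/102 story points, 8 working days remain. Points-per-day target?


Formula: Required rate = Remaining points / Days left
Remaining = 102 - 87 = 15 points
Required rate = 15 / 8 = 1.88 points/day

1.88 points/day


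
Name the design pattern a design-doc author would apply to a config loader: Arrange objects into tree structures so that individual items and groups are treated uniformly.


This matches the Composite pattern

Composite


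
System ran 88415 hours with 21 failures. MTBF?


Formula: MTBF = Total operating time / Number of failures
MTBF = 88415 / 21
MTBF = 4210.24 hours

4210.24 hours


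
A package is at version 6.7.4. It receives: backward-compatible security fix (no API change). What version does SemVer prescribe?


Current: 6.7.4
Change category: 'backward-compatible security fix (no API change)' → patch bump
SemVer rule: patch bump → increment PATCH (MAJOR and MINOR unchanged)
New: 6.7.5

6.7.5


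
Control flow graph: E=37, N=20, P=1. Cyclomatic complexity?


Formula: V(G) = E - N + 2P
V(G) = 37 - 20 + 2*1
V(G) = 17 + 2
V(G) = 19

19


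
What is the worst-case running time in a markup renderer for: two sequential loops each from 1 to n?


Reasoning: sequential dominates: O(n) + O(n) = O(n)
Complexity: O(n)

O(n)


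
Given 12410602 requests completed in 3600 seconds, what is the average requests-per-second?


Formula: throughput = requests / seconds
throughput = 12410602 / 3600
throughput = 3447.39 requests/second

3447.39 requests/second


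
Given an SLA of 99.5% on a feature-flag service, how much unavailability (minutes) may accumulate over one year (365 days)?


Formula: allowed downtime = period * (100 - SLA) / 100
Period (year (365 days)) = 525600 minutes
Unavailability fraction = (100 - 99.5) / 100
Allowed downtime = 525600 * (100 - 99.5) / 100
Allowed downtime = 2628.0 minutes

2628.0 minutes


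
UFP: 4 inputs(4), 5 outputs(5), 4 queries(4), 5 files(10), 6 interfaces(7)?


UFP = EI*4 + EO*5 + EQ*4 + ILF*10 + EIF*7
UFP = 4*4 + 5*5 + 4*4 + 5*10 + 6*7
UFP = 16 + 25 + 16 + 50 + 42
UFP = 149

149


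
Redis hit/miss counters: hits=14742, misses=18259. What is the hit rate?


Formula: hit rate = hits / (hits + misses) * 100
hit rate = 14742 / (14742 + 18259) * 100
hit rate = 14742 / 33001 * 100
hit rate = 44.67%

44.67%


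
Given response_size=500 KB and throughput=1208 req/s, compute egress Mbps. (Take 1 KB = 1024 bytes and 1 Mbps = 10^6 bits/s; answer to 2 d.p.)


Formula: Mbps = payload_bytes * RPS * 8 / 1e6
Payload per request = 500 KB = 500 * 1024 = 512000 bytes
Total bytes/sec = 512000 * 1208 = 618496000
Total bits/sec = 618496000 * 8 = 4947968000
Mbps = 4947968000 / 1e6 = 4947.97

4947.97 Mbps


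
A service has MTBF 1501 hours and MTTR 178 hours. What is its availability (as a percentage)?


Availability = MTBF / (MTBF + MTTR)
Availability = 1501 / (1501 + 178)
Availability = 1501 / 1679
Availability = 89.3985%

89.3985%


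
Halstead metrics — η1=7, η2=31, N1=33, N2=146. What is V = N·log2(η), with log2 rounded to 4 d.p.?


Formula: V = N * log2(η), where N = N1 + N2 and η = η1 + η2
η = 7 + 31 = 38
N = 33 + 146 = 179
log2(38) ≈ 5.2479
V = 179 * 5.2479 = 939.37

939.37


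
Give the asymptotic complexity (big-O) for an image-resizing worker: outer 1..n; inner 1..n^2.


Reasoning: n times n^2
Complexity: O(n^3)

O(n^3)


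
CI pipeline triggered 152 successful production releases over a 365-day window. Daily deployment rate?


Formula: deployments per day = releases / days
= 152 / 365
= 0.416 deploys/day
(equivalently, 2.92 deploys/week)

0.416 deploys/day


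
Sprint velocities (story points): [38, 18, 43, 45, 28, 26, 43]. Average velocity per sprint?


Formula: Avg velocity = Total points / Number of sprints
Points: [38, 18, 43, 45, 28, 26, 43]
Sum = 38 + 18 + 43 + 45 + 28 + 26 + 43 = 241
Avg velocity = 241 / 7 = 34.43 points/sprint

34.43 points/sprint


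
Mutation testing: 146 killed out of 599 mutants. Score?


Mutation score = killed / total * 100
Mutation score = 146 / 599 * 100
Mutation score = 24.37%

24.37%


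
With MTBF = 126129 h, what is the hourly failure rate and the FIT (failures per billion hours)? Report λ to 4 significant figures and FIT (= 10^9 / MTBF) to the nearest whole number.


Formula: λ = 1 / MTBF; FIT = λ × 1e9 = 1e9 / MTBF
λ = 1 / 126129 ≈ 7.928e-06 failures/hour
FIT = 1e9 / 126129 ≈ 7928 failures per 1e9 hours (nearest whole number)

λ = 7.928e-06 /h, FIT = 7928


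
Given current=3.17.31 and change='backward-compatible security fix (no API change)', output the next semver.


Current: 3.17.31
Change category: 'backward-compatible security fix (no API change)' → patch bump
SemVer rule: patch bump → increment PATCH (MAJOR and MINOR unchanged)
New: 3.17.32

3.17.32


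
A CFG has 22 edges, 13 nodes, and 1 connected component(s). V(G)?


Formula: V(G) = E - N + 2P
V(G) = 22 - 13 + 2*1
V(G) = 9 + 2
V(G) = 11

11


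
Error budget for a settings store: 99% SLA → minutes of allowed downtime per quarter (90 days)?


Formula: allowed downtime = period * (100 - SLA) / 100
Period (quarter (90 days)) = 129600 minutes
Unavailability fraction = (100 - 99.0) / 100
Allowed downtime = 129600 * (100 - 99.0) / 100
Allowed downtime = 1296.0 minutes

1296.0 minutes


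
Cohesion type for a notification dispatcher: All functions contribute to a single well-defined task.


Reasoning: Best: single purpose
Type: Functional cohesion

Functional cohesion


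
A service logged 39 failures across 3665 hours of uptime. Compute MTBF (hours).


Formula: MTBF = Total operating time / Number of failures
MTBF = 3665 / 39
MTBF = 93.97 hours

93.97 hours


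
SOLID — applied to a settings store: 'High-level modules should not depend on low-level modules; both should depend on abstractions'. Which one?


This describes the Dependency Inversion Principle (DIP)

Dependency Inversion Principle (DIP)


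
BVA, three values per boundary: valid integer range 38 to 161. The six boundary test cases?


Range: [38, 161]
Boundaries: just below min, min, min+1, max-1, max, just above max
Values: [37, 38, 39, 160, 161, 162]

[37, 38, 39, 160, 161, 162]


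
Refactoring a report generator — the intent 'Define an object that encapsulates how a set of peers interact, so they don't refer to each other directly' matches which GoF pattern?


This matches the Mediator pattern

Mediator


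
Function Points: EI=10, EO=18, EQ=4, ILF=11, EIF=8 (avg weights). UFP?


UFP = EI*4 + EO*5 + EQ*4 + ILF*10 + EIF*7
UFP = 10*4 + 18*5 + 4*4 + 11*10 + 8*7
UFP = 40 + 90 + 16 + 110 + 56
UFP = 312

312


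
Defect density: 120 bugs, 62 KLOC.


Defect density = defects / KLOC
Defect density = 120 / 62
Defect density = 1.935 defects/KLOC

1.935 defects/KLOC


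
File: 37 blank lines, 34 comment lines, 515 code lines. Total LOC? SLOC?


Total LOC = blank + comment + code
Total LOC = 37 + 34 + 515 = 586
SLOC (source only) = code = 515

Total LOC: 586, SLOC: 515


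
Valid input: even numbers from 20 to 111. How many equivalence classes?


Constraint: even integers in [20, 111]
Class 1: x < 20 — out-of-range invalid
Class 2: x in [20,111] but odd — wrong type invalid
Class 3: x in [20,111] and even — valid
Class 4: x > 111 — out-of-range invalid
Total equivalence classes: 4

4 equivalence classes


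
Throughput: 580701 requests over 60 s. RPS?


Formula: throughput = requests / seconds
throughput = 580701 / 60
throughput = 9678.35 requests/second

9678.35 requests/second


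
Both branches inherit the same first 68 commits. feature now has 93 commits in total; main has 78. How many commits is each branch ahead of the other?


Common ancestor: commit #68
feature commits after divergence: 93 - 68 = 25
main commits after divergence: 78 - 68 = 10
feature is 25 commits ahead of main
main is 10 commits ahead of feature

feature ahead: 25, main ahead: 10


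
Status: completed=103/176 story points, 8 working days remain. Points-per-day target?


Formula: Required rate = Remaining points / Days left
Remaining = 176 - 103 = 73 points
Required rate = 73 / 8 = 9.13 points/day

9.13 points/day


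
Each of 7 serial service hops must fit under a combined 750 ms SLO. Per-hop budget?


Formula: per_stage = total_budget / stages
per_stage = 750 / 7
per_stage = 107.14 ms

107.14 ms


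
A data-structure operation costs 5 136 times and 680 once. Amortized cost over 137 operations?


Formula: Amortized cost = Total cost / Operations
Total cost = (136 * 5) + (1 * 680)
Total cost = 680 + 680 = 1360
Amortized = 1360 / 137 = 9.927

9.927


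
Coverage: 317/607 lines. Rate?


Coverage = covered / total * 100
Coverage = 317 / 607 * 100
Coverage = 52.22%

52.22%


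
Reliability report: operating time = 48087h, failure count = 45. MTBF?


Formula: MTBF = Total operating time / Number of failures
MTBF = 48087 / 45
MTBF = 1068.6 hours

1068.6 hours


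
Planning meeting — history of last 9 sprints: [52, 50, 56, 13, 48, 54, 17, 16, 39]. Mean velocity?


Formula: Avg velocity = Total points / Number of sprints
Points: [52, 50, 56, 13, 48, 54, 17, 16, 39]
Sum = 52 + 50 + 56 + 13 + 48 + 54 + 17 + 16 + 39 = 345
Avg velocity = 345 / 9 = 38.33 points/sprint

38.33 points/sprint


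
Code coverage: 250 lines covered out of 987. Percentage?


Coverage = covered / total * 100
Coverage = 250 / 987 * 100
Coverage = 25.33%

25.33%


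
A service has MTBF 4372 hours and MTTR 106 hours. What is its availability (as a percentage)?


Availability = MTBF / (MTBF + MTTR)
Availability = 4372 / (4372 + 106)
Availability = 4372 / 4478
Availability = 97.6329%

97.6329%


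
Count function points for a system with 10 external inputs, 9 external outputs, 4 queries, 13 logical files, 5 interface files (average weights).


UFP = EI*4 + EO*5 + EQ*4 + ILF*10 + EIF*7
UFP = 10*4 + 9*5 + 4*4 + 13*10 + 5*7
UFP = 40 + 45 + 16 + 130 + 35
UFP = 266

266


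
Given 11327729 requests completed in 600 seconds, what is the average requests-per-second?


Formula: throughput = requests / seconds
throughput = 11327729 / 600
throughput = 18879.55 requests/second

18879.55 requests/second


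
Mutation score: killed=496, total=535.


Mutation score = killed / total * 100
Mutation score = 496 / 535 * 100
Mutation score = 92.71%

92.71%


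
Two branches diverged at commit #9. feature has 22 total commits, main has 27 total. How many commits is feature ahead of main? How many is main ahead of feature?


Common ancestor: commit #9
feature commits after divergence: 22 - 9 = 13
main commits after divergence: 27 - 9 = 18
feature is 13 commits ahead of main
main is 18 commits ahead of feature

feature ahead: 13, main ahead: 18


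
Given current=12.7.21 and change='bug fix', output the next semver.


Current: 12.7.21
Change category: 'bug fix' → patch bump
SemVer rule: patch bump → increment PATCH (MAJOR and MINOR unchanged)
New: 12.7.22

12.7.22


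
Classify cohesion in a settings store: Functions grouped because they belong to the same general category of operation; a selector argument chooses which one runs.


Reasoning: Grouped by category of activity, not by data or sequence
Type: Logical cohesion

Logical cohesion


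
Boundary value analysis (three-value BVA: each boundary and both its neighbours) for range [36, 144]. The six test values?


Range: [36, 144]
Boundaries: just below min, min, min+1, max-1, max, just above max
Values: [35, 36, 37, 143, 144, 145]

[35, 36, 37, 143, 144, 145]


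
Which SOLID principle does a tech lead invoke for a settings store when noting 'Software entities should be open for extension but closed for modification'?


This describes the Open/Closed Principle (OCP)

Open/Closed Principle (OCP)


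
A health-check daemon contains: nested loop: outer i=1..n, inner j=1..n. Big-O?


Reasoning: n iterations times n iterations
Complexity: O(n^2)

O(n^2)


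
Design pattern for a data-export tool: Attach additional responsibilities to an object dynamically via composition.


This matches the Decorator pattern

Decorator


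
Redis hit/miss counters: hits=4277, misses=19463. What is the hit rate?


Formula: hit rate = hits / (hits + misses) * 100
hit rate = 4277 / (4277 + 19463) * 100
hit rate = 4277 / 23740 * 100
hit rate = 18.02%

18.02%


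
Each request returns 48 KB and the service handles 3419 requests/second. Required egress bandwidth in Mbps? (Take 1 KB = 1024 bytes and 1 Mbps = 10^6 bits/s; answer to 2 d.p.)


Formula: Mbps = payload_bytes * RPS * 8 / 1e6
Payload per request = 48 KB = 48 * 1024 = 49152 bytes
Total bytes/sec = 49152 * 3419 = 168050688
Total bits/sec = 168050688 * 8 = 1344405504
Mbps = 1344405504 / 1e6 = 1344.41

1344.41 Mbps


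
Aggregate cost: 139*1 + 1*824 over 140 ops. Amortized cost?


Formula: Amortized cost = Total cost / Operations
Total cost = (139 * 1) + (1 * 824)
Total cost = 139 + 824 = 963
Amortized = 963 / 140 = 6.8786

6.8786


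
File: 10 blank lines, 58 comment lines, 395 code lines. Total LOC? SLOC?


Total LOC = blank + comment + code
Total LOC = 10 + 58 + 395 = 463
SLOC (source only) = code = 395

Total LOC: 463, SLOC: 395


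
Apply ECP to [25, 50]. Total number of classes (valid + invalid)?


Valid range: [25, 50]
Class 1: x < 25 — invalid
Class 2: 25 ≤ x ≤ 50 — valid
Class 3: x > 50 — invalid
Total equivalence classes: 3

3 equivalence classes


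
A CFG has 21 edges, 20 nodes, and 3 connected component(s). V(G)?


Formula: V(G) = E - N + 2P
V(G) = 21 - 20 + 2*3
V(G) = 1 + 6
V(G) = 7

7


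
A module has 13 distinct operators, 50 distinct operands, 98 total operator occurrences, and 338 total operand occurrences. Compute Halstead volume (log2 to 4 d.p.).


Formula: V = N * log2(η), where N = N1 + N2 and η = η1 + η2
η = 13 + 50 = 63
N = 98 + 338 = 436
log2(63) ≈ 5.9773
V = 436 * 5.9773 = 2606.10

2606.10


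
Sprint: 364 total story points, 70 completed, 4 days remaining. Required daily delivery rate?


Formula: Required rate = Remaining points / Days left
Remaining = 364 - 70 = 294 points
Required rate = 294 / 4 = 73.5 points/day

73.5 points/day


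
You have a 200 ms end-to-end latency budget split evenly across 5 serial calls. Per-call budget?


Formula: per_stage = total_budget / stages
per_stage = 200 / 5
per_stage = 40.0 ms

40.0 ms


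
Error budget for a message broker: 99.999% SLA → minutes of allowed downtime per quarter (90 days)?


Formula: allowed downtime = period * (100 - SLA) / 100
Period (quarter (90 days)) = 129600 minutes
Unavailability fraction = (100 - 99.999) / 100
Allowed downtime = 129600 * (100 - 99.999) / 100
Allowed downtime = 1.296 minutes

1.296 minutes


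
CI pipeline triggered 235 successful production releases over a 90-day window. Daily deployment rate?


Formula: deployments per day = releases / days
= 235 / 90
= 2.611 deploys/day
(equivalently, 18.28 deploys/week)

2.611 deploys/day


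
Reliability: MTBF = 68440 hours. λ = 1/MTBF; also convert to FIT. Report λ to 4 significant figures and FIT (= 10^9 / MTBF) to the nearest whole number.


Formula: λ = 1 / MTBF; FIT = λ × 1e9 = 1e9 / MTBF
λ = 1 / 68440 ≈ 1.461e-05 failures/hour
FIT = 1e9 / 68440 ≈ 14611 failures per 1e9 hours (nearest whole number)

λ = 1.461e-05 /h, FIT = 14611


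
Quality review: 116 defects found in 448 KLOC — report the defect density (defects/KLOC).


Defect density = defects / KLOC
Defect density = 116 / 448
Defect density = 0.259 defects/KLOC

0.259 defects/KLOC


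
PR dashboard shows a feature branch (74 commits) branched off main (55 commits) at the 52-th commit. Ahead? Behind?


Common ancestor: commit #52
feature commits after divergence: 74 - 52 = 22
main commits after divergence: 55 - 52 = 3
feature is 22 commits ahead of main
main is 3 commits ahead of feature

feature ahead: 22, main ahead: 3


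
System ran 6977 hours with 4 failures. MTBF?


Formula: MTBF = Total operating time / Number of failures
MTBF = 6977 / 4
MTBF = 1744.25 hours

1744.25 hours


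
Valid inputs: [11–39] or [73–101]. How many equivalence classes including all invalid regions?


Valid ranges: [11,39] and [73,101]
Class 1: x < 11 — invalid
Class 2: 11 ≤ x ≤ 39 — valid
Class 3: 39 < x < 73 — invalid (gap between ranges)
Class 4: 73 ≤ x ≤ 101 — valid
Class 5: x > 101 — invalid
Total equivalence classes: 5

5 equivalence classes


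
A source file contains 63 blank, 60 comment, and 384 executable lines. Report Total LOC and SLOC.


Total LOC = blank + comment + code
Total LOC = 63 + 60 + 384 = 507
SLOC (source only) = code = 384

Total LOC: 507, SLOC: 384


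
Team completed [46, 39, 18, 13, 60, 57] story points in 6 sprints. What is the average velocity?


Formula: Avg velocity = Total points / Number of sprints
Points: [46, 39, 18, 13, 60, 57]
Sum = 46 + 39 + 18 + 13 + 60 + 57 = 233
Avg velocity = 233 / 6 = 38.83 points/sprint

38.83 points/sprint


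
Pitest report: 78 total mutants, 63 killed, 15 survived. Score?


Mutation score = killed / total * 100
Mutation score = 63 / 78 * 100
Mutation score = 80.77%

80.77%


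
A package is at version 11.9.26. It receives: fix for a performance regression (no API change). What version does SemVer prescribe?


Current: 11.9.26
Change category: 'fix for a performance regression (no API change)' → patch bump
SemVer rule: patch bump → increment PATCH (MAJOR and MINOR unchanged)
New: 11.9.27

11.9.27


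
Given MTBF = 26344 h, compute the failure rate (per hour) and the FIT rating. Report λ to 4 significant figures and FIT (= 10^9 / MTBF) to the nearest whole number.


Formula: λ = 1 / MTBF; FIT = λ × 1e9 = 1e9 / MTBF
λ = 1 / 26344 ≈ 3.796e-05 failures/hour
FIT = 1e9 / 26344 ≈ 37959 failures per 1e9 hours (nearest whole number)

λ = 3.796e-05 /h, FIT = 37959


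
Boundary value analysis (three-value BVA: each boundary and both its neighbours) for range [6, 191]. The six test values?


Range: [6, 191]
Boundaries: just below min, min, min+1, max-1, max, just above max
Values: [5, 6, 7, 190, 191, 192]

[5, 6, 7, 190, 191, 192]


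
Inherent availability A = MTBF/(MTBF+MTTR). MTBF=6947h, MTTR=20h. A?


Availability = MTBF / (MTBF + MTTR)
Availability = 6947 / (6947 + 20)
Availability = 6947 / 6967
Availability = 99.7129%

99.7129%


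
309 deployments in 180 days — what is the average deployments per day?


Formula: deployments per day = releases / days
= 309 / 180
= 1.717 deploys/day
(equivalently, 12.02 deploys/week)

1.717 deploys/day


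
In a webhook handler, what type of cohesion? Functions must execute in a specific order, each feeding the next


Reasoning: Output of one is input to next
Type: Sequential cohesion

Sequential cohesion


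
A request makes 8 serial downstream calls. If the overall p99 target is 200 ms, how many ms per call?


Formula: per_stage = total_budget / stages
per_stage = 200 / 8
per_stage = 25.0 ms

25.0 ms


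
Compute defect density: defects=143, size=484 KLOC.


Defect density = defects / KLOC
Defect density = 143 / 484
Defect density = 0.295 defects/KLOC

0.295 defects/KLOC


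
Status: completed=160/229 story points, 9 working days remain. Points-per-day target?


Formula: Required rate = Remaining points / Days left
Remaining = 229 - 160 = 69 points
Required rate = 69 / 9 = 7.67 points/day

7.67 points/day


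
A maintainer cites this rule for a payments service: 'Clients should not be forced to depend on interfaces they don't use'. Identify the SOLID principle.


This describes the Interface Segregation Principle (ISP)

Interface Segregation Principle (ISP)


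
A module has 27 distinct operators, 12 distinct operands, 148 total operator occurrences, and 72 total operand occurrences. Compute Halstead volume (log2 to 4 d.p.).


Formula: V = N * log2(η), where N = N1 + N2 and η = η1 + η2
η = 27 + 12 = 39
N = 148 + 72 = 220
log2(39) ≈ 5.2854
V = 220 * 5.2854 = 1162.79

1162.79
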